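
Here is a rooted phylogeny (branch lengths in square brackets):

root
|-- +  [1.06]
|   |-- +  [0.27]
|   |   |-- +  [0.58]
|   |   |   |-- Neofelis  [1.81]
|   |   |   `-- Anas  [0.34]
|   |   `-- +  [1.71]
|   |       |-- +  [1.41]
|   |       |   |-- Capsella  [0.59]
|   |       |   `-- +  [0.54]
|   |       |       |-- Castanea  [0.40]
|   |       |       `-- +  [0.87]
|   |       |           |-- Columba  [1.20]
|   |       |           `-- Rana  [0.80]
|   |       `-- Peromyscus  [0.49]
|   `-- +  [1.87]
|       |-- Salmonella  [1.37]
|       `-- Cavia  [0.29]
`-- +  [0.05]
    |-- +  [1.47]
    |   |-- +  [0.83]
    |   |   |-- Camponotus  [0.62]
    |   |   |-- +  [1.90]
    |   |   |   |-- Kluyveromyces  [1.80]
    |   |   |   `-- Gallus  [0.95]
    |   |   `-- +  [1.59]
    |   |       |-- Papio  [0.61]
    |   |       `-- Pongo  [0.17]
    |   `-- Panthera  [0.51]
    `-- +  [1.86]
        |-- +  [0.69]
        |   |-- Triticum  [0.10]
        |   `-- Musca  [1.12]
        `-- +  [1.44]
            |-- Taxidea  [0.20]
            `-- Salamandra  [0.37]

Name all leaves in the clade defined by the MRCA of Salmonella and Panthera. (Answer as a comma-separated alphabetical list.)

Tracing Salmonella: it sits inside (Salmonella,Cavia).
Tracing Panthera: it sits inside ((Camponotus,(Kluyveromyces,Gallus),(Papio,Pongo)),Panthera).
The smallest clade enclosing both is the whole tree (their MRCA is the root), so the answer is all 19 tips in alphabetical order.

Anas, Camponotus, Capsella, Castanea, Cavia, Columba, Gallus, Kluyveromyces, Musca, Neofelis, Panthera, Papio, Peromyscus, Pongo, Rana, Salamandra, Salmonella, Taxidea, Triticum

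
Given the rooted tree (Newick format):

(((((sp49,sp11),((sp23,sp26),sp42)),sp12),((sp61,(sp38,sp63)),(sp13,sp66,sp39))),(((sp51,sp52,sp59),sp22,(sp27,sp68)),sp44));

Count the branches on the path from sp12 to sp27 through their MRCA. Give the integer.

The MRCA of sp12 and sp27 is the root of the tree.
From sp12 up to that node: 3 branches. From sp27 up to the same node: 4 branches. Total: 3 + 4 = 7.

7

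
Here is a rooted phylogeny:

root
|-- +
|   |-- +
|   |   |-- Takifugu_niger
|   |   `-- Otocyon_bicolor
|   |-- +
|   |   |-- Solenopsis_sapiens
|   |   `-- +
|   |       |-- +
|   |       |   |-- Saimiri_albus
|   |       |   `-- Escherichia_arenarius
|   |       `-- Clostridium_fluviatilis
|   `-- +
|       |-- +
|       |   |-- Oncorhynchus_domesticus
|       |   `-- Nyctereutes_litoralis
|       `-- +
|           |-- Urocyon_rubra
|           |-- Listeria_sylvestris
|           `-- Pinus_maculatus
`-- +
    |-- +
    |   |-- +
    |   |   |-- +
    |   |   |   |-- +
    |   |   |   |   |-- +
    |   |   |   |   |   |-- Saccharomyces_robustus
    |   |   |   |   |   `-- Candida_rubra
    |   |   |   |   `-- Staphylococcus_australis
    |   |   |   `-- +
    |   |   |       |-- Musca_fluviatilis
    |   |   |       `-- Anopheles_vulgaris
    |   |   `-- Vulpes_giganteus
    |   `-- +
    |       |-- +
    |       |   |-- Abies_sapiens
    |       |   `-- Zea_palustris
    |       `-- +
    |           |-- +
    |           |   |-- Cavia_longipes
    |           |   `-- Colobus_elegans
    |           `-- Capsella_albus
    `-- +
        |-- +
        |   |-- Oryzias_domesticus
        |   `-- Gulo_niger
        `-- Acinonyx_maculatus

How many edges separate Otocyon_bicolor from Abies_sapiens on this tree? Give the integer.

8

The MRCA of Otocyon_bicolor and Abies_sapiens is the root of the tree.
From Otocyon_bicolor up to that node: 3 branches. From Abies_sapiens up to the same node: 5 branches. Total: 3 + 5 = 8.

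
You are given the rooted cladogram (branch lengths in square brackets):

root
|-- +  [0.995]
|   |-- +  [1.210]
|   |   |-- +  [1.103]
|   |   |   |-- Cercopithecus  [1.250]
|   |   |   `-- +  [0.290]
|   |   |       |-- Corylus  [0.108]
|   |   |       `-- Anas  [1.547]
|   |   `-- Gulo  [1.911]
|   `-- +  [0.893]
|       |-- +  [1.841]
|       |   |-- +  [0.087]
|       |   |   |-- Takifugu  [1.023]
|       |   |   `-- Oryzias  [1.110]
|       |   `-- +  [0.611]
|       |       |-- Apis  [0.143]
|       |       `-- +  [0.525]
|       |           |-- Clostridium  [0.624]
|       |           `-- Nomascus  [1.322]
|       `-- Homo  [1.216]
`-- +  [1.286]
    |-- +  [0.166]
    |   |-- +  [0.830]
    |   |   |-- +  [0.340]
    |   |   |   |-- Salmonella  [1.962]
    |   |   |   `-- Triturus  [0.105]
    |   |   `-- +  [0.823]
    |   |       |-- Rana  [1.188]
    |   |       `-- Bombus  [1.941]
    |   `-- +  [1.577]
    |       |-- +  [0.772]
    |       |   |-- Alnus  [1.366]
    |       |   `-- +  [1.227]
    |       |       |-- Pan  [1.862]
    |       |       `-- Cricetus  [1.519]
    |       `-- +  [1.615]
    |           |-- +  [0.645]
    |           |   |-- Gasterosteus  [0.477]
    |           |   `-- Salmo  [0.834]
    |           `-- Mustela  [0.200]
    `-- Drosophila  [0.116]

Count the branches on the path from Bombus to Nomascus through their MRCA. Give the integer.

The MRCA of Bombus and Nomascus is the root of the tree.
From Bombus up to that node: 5 branches. From Nomascus up to the same node: 6 branches. Total: 5 + 6 = 11.

11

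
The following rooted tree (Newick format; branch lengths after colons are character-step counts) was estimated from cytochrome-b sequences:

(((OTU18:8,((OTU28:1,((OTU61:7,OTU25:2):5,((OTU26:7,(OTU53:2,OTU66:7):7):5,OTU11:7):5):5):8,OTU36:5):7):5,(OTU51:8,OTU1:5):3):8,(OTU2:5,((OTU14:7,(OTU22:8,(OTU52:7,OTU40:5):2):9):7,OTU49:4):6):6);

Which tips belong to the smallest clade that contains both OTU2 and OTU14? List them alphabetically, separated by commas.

Tracing OTU2: it sits inside (OTU2,((OTU14,(OTU22,(OTU52,OTU40))),OTU49)).
Tracing OTU14: it sits inside (OTU14,(OTU22,(OTU52,OTU40))).
The smallest clade enclosing both is (OTU2,((OTU14,(OTU22,(OTU52,OTU40))),OTU49)); the answer is its 6 terminal taxa in alphabetical order.

OTU14, OTU2, OTU22, OTU40, OTU49, OTU52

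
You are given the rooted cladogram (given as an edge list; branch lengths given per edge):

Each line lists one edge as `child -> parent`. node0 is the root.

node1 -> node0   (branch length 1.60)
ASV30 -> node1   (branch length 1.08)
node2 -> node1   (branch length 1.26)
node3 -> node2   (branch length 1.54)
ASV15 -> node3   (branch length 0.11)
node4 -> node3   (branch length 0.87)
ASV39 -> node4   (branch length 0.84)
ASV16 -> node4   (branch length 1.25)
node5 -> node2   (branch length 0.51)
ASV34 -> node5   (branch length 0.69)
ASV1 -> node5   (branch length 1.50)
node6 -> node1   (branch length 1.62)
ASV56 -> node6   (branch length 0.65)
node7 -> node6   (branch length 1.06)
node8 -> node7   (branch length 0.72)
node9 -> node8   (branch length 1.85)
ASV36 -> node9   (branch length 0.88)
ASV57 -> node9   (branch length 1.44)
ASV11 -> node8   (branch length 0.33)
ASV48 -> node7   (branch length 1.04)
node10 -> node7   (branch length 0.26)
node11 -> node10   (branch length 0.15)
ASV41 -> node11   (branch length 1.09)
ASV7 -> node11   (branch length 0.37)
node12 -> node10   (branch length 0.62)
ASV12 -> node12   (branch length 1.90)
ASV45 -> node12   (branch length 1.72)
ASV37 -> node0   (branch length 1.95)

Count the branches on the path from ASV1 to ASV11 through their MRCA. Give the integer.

The MRCA of ASV1 and ASV11 is the node subtending (ASV30,((ASV15,(ASV39,ASV16)),(ASV34,ASV1)),(ASV56,(((ASV36,ASV57),ASV11),ASV48,((ASV41,ASV7),(ASV12,ASV45))))).
From ASV1 up to that node: 3 branches. From ASV11 up to the same node: 4 branches. Total: 3 + 4 = 7.

7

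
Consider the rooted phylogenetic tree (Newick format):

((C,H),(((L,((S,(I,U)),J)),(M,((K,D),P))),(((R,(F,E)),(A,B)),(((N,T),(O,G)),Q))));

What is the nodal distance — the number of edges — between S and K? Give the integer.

8

The MRCA of S and K is the node subtending ((L,((S,(I,U)),J)),(M,((K,D),P))).
From S up to that node: 4 branches. From K up to the same node: 4 branches. Total: 4 + 4 = 8.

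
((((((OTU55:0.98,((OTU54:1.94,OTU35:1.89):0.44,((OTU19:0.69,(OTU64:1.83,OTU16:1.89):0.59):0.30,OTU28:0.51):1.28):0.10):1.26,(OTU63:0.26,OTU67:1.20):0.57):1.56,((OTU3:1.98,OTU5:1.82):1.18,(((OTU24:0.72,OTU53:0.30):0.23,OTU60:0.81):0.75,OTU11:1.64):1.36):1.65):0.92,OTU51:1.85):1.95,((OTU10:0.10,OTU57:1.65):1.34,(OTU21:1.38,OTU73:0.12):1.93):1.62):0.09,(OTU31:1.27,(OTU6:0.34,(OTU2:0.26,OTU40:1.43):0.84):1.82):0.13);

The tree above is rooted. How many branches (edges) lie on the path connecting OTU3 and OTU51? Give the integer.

5

The MRCA of OTU3 and OTU51 is the node subtending ((((OTU55,((OTU54,OTU35),((OTU19,(OTU64,OTU16)),OTU28))),(OTU63,OTU67)),((OTU3,OTU5),(((OTU24,OTU53),OTU60),OTU11))),OTU51).
From OTU3 up to that node: 4 branches. From OTU51 up to the same node: 1 branch. Total: 4 + 1 = 5.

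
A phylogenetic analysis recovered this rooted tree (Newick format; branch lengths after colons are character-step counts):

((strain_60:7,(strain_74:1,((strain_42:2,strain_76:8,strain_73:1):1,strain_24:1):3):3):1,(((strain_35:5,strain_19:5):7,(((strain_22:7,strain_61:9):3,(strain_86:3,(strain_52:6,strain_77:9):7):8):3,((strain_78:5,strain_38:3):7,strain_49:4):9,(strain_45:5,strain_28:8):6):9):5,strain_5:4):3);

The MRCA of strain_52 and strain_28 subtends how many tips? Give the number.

The MRCA of strain_52 and strain_28 is the node subtending (((strain_22,strain_61),(strain_86,(strain_52,strain_77))),((strain_78,strain_38),strain_49),(strain_45,strain_28)).
That clade contains 10 terminal taxa: strain_22, strain_28, strain_38, strain_45, strain_49, strain_52, strain_61, strain_77, strain_78, strain_86.

10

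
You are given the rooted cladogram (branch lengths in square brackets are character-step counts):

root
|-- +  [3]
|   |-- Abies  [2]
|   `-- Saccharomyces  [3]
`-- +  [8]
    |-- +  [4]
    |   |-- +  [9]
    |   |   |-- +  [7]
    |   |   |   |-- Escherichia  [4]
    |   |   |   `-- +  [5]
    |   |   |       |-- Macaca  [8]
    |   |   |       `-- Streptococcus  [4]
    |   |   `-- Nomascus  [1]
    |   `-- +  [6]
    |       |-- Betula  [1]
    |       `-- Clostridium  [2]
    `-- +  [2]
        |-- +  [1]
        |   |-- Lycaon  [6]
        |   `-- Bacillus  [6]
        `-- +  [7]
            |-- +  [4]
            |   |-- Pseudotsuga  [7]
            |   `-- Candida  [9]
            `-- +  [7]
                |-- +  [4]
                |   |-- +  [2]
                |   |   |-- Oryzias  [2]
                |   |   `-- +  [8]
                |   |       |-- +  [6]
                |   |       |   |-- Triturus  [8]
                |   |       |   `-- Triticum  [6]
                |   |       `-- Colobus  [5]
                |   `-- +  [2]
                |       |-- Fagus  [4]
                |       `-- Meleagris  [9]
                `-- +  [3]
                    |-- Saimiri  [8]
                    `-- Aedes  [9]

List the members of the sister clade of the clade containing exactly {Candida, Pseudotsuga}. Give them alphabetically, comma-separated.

Aedes, Colobus, Fagus, Meleagris, Oryzias, Saimiri, Triticum, Triturus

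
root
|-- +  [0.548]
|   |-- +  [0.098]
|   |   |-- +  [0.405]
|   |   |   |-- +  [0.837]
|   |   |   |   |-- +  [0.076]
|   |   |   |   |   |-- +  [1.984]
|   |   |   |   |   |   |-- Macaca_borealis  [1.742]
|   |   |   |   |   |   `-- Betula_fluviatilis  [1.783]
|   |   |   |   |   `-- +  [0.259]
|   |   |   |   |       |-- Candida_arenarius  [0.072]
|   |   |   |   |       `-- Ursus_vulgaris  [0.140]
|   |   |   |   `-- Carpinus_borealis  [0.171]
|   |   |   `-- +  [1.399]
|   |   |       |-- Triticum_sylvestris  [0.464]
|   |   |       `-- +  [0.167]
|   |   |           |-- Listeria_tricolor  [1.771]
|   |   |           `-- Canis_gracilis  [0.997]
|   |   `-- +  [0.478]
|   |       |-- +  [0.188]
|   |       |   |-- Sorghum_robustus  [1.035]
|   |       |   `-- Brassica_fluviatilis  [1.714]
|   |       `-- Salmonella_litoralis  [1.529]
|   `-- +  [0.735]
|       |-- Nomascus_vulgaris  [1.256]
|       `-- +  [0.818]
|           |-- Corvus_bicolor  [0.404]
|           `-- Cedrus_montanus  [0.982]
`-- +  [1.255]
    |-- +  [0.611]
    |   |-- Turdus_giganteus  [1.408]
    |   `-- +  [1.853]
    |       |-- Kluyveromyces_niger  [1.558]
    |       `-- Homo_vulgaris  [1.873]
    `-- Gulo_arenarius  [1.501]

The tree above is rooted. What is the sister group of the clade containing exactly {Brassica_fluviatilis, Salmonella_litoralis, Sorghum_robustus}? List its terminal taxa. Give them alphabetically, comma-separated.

Betula_fluviatilis, Candida_arenarius, Canis_gracilis, Carpinus_borealis, Listeria_tricolor, Macaca_borealis, Triticum_sylvestris, Ursus_vulgaris

The clade containing exactly {Brassica_fluviatilis, Salmonella_litoralis, Sorghum_robustus} attaches to the tree at the node subtending (((((Macaca_borealis,Betula_fluviatilis),(Candida_arenarius,Ursus_vulgaris)),Carpinus_borealis),(Triticum_sylvestris,(Listeria_tricolor,Canis_gracilis))),((Sorghum_robustus,Brassica_fluviatilis),Salmonella_litoralis)).
The other lineage descending from that same node — the sister group — is ((((Macaca_borealis,Betula_fluviatilis),(Candida_arenarius,Ursus_vulgaris)),Carpinus_borealis),(Triticum_sylvestris,(Listeria_tricolor,Canis_gracilis))); its 8 tips in alphabetical order are the answer.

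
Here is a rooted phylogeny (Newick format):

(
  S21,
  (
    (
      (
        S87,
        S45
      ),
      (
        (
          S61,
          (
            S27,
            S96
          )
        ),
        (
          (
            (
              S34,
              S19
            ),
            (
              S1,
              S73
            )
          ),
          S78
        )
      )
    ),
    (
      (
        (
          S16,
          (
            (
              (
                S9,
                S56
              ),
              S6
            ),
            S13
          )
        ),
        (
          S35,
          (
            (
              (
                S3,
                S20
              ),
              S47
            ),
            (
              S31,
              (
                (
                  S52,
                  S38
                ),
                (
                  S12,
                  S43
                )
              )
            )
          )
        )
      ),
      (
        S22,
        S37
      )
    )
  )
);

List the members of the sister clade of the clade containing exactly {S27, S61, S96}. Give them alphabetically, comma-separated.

S1, S19, S34, S73, S78

The clade containing exactly {S27, S61, S96} attaches to the tree at the node subtending ((S61,(S27,S96)),(((S34,S19),(S1,S73)),S78)).
The other lineage descending from that same node — the sister group — is (((S34,S19),(S1,S73)),S78); its 5 tips in alphabetical order are the answer.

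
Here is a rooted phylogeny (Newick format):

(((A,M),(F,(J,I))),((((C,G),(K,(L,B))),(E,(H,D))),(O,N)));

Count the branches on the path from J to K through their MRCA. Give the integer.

9

The MRCA of J and K is the root of the tree.
From J up to that node: 4 branches. From K up to the same node: 5 branches. Total: 4 + 5 = 9.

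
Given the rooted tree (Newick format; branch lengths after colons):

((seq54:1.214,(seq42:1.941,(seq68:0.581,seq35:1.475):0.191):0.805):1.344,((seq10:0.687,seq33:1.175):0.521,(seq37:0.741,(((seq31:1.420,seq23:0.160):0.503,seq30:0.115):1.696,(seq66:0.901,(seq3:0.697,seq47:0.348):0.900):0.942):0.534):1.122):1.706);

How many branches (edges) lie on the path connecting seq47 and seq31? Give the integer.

6

The MRCA of seq47 and seq31 is the node subtending (((seq31,seq23),seq30),(seq66,(seq3,seq47))).
From seq47 up to that node: 3 branches. From seq31 up to the same node: 3 branches. Total: 3 + 3 = 6.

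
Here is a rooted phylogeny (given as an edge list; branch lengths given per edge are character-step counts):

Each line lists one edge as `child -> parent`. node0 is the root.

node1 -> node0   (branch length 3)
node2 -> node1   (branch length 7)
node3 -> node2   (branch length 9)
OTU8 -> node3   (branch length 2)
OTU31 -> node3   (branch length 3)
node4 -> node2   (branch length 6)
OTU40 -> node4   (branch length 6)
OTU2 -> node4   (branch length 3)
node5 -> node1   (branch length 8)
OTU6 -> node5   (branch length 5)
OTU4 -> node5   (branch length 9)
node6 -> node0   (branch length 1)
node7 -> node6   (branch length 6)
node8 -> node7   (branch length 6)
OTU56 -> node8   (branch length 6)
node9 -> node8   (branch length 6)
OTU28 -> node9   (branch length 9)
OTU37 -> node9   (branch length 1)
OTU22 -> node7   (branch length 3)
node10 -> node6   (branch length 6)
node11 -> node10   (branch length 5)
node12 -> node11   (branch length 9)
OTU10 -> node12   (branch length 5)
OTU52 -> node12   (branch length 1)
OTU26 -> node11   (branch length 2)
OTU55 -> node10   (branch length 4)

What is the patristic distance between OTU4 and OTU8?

The path runs OTU4 → … → MRCA → … → OTU8; the MRCA is the node subtending (((OTU8,OTU31),(OTU40,OTU2)),(OTU6,OTU4)).
Branch lengths along that path: 9 + 8 + 7 + 9 + 2 = 35.

35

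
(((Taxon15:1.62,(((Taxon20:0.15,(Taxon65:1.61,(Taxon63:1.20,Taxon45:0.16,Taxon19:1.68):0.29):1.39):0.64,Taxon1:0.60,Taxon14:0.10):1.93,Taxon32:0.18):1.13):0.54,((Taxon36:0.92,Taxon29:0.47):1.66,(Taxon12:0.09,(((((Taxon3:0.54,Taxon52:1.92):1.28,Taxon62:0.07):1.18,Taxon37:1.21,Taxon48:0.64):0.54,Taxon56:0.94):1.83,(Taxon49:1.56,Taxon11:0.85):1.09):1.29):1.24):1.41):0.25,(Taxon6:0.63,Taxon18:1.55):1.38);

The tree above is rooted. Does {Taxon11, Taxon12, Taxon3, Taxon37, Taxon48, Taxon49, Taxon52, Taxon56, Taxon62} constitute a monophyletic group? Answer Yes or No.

The most recent common ancestor of these taxa subtends (Taxon12,(((((Taxon3,Taxon52),Taxon62),Taxon37,Taxon48),Taxon56),(Taxon49,Taxon11))).
That clade has exactly 9 tips — every listed taxon and nothing else — so the group is monophyletic.

Yes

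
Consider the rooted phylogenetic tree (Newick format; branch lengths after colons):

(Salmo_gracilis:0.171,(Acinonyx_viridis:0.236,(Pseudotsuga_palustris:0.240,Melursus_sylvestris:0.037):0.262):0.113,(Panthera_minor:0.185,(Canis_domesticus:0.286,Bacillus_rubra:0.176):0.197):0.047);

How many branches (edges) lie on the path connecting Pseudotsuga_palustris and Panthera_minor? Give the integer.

5

The MRCA of Pseudotsuga_palustris and Panthera_minor is the root of the tree.
From Pseudotsuga_palustris up to that node: 3 branches. From Panthera_minor up to the same node: 2 branches. Total: 3 + 2 = 5.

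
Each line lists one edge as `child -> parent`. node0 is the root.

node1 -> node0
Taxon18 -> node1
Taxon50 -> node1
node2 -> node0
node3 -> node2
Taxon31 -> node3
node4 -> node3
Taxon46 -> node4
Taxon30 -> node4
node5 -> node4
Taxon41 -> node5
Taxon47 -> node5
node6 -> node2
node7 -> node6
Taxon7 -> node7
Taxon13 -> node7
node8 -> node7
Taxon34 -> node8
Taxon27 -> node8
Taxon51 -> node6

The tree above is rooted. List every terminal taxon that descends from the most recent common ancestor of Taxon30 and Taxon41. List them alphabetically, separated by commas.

Tracing Taxon30: it sits inside (Taxon46,Taxon30,(Taxon41,Taxon47)).
Tracing Taxon41: it sits inside (Taxon41,Taxon47).
The smallest clade enclosing both is (Taxon46,Taxon30,(Taxon41,Taxon47)); the answer is its 4 terminal taxa in alphabetical order.

Taxon30, Taxon41, Taxon46, Taxon47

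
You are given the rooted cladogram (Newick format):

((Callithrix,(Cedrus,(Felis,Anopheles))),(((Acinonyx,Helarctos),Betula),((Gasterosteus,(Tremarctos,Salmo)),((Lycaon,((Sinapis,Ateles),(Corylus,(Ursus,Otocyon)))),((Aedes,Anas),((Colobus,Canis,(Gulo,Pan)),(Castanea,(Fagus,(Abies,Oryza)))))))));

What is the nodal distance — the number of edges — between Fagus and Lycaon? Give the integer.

The MRCA of Fagus and Lycaon is the node subtending ((Lycaon,((Sinapis,Ateles),(Corylus,(Ursus,Otocyon)))),((Aedes,Anas),((Colobus,Canis,(Gulo,Pan)),(Castanea,(Fagus,(Abies,Oryza)))))).
From Fagus up to that node: 5 branches. From Lycaon up to the same node: 2 branches. Total: 5 + 2 = 7.

7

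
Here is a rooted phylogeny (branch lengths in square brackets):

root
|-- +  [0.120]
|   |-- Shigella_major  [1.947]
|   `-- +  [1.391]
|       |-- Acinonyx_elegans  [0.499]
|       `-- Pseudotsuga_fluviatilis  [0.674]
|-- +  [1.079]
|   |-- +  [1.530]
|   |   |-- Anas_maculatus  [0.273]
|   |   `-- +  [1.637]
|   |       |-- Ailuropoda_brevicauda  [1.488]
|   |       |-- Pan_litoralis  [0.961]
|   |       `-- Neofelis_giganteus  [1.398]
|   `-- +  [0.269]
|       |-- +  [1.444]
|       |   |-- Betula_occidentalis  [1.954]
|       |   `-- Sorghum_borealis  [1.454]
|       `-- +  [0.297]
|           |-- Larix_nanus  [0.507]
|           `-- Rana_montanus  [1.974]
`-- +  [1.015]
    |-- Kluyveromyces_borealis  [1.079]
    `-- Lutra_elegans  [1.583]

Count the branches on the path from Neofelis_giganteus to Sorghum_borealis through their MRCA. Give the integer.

The MRCA of Neofelis_giganteus and Sorghum_borealis is the node subtending ((Anas_maculatus,(Ailuropoda_brevicauda,Pan_litoralis,Neofelis_giganteus)),((Betula_occidentalis,Sorghum_borealis),(Larix_nanus,Rana_montanus))).
From Neofelis_giganteus up to that node: 3 branches. From Sorghum_borealis up to the same node: 3 branches. Total: 3 + 3 = 6.

6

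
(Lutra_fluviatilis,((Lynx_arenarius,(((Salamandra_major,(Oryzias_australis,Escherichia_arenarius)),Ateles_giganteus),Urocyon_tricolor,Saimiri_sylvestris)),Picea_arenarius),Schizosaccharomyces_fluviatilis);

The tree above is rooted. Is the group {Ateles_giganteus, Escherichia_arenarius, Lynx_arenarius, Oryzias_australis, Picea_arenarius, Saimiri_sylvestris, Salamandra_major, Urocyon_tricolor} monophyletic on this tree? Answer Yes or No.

The most recent common ancestor of these taxa subtends ((Lynx_arenarius,(((Salamandra_major,(Oryzias_australis,Escherichia_arenarius)),Ateles_giganteus),Urocyon_tricolor,Saimiri_sylvestris)),Picea_arenarius).
That clade has exactly 8 tips — every listed taxon and nothing else — so the group is monophyletic.

Yes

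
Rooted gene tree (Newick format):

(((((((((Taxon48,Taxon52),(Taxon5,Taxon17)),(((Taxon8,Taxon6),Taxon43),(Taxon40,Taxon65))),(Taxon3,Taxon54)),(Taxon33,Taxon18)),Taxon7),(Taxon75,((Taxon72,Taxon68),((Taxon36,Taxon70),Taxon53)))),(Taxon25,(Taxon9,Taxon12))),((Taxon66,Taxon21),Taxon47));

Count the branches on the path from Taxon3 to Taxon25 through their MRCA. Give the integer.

8

The MRCA of Taxon3 and Taxon25 is the node subtending ((((((((Taxon48,Taxon52),(Taxon5,Taxon17)),(((Taxon8,Taxon6),Taxon43),(Taxon40,Taxon65))),(Taxon3,Taxon54)),(Taxon33,Taxon18)),Taxon7),(Taxon75,((Taxon72,Taxon68),((Taxon36,Taxon70),Taxon53)))),(Taxon25,(Taxon9,Taxon12))).
From Taxon3 up to that node: 6 branches. From Taxon25 up to the same node: 2 branches. Total: 6 + 2 = 8.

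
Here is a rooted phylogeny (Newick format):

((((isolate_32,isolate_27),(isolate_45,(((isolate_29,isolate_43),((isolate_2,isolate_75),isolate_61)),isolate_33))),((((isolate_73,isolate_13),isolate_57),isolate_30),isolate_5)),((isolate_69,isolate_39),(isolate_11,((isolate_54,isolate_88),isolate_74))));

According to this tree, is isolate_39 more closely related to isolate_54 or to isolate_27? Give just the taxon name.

The MRCA of isolate_39 and isolate_54 subtends ((isolate_69,isolate_39),(isolate_11,((isolate_54,isolate_88),isolate_74))) (6 taxa).
The MRCA of isolate_39 and isolate_27 is the root, subtending the entire tree (20 taxa).
The first is nested inside the second, so isolate_39 shares a more recent common ancestor with isolate_54.

isolate_54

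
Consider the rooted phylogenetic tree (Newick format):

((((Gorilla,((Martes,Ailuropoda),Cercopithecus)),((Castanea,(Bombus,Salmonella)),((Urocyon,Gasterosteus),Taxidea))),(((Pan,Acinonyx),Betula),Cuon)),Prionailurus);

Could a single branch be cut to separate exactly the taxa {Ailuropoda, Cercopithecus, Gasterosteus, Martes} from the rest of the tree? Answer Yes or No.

No

The MRCA of the listed taxa subtends ((Gorilla,((Martes,Ailuropoda),Cercopithecus)),((Castanea,(Bombus,Salmonella)),((Urocyon,Gasterosteus),Taxidea))).
That clade also contains Bombus, Castanea, Gorilla, Salmonella, Taxidea, Urocyon, which are not in the proposed group, so the group is not monophyletic.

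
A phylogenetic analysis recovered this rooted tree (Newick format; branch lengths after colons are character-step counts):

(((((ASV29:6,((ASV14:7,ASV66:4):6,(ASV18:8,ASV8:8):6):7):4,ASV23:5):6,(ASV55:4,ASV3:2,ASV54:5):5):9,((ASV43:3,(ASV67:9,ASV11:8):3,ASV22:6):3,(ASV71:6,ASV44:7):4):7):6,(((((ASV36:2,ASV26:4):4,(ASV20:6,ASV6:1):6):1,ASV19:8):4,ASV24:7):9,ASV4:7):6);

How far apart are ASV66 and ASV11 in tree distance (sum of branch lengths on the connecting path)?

The path runs ASV66 → … → MRCA → … → ASV11; the MRCA is the node subtending ((((ASV29,((ASV14,ASV66),(ASV18,ASV8))),ASV23),(ASV55,ASV3,ASV54)),((ASV43,(ASV67,ASV11),ASV22),(ASV71,ASV44))).
Branch lengths along that path: 4 + 6 + 7 + 4 + 6 + 9 + 7 + 3 + 3 + 8 = 57.

57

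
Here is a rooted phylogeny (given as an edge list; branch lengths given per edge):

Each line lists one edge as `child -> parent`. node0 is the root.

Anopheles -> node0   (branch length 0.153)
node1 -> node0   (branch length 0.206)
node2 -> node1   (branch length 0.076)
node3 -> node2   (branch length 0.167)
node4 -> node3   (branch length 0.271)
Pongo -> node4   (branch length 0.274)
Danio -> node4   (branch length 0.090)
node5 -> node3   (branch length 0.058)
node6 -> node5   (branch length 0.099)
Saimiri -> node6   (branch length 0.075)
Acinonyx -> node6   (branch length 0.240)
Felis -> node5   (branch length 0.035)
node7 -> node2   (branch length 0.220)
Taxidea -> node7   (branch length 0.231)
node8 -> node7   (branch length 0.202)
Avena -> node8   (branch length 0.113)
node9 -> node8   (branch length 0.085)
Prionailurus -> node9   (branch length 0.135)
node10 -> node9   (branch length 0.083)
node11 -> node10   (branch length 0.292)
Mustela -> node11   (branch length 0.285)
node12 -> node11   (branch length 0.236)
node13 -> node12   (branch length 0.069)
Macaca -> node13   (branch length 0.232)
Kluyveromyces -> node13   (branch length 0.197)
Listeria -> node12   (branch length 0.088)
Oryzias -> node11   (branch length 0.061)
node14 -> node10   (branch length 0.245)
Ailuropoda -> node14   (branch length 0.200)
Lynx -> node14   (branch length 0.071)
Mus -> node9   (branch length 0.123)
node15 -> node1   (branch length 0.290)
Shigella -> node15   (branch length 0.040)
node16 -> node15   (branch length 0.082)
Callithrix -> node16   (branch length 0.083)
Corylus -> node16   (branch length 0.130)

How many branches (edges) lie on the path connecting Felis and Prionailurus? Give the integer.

7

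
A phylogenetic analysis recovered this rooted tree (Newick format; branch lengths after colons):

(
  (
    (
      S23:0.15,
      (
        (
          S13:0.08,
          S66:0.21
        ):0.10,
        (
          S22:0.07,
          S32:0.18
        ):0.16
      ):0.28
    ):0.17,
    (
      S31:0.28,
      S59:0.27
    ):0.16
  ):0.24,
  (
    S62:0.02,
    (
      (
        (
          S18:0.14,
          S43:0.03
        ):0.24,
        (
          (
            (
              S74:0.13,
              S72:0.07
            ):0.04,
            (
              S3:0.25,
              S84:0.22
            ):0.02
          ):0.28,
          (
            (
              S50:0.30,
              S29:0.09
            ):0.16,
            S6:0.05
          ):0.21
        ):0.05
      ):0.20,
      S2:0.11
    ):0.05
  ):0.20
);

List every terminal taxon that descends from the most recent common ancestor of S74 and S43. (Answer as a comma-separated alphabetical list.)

S18, S29, S3, S43, S50, S6, S72, S74, S84

Tracing S74: it sits inside (S74,S72).
Tracing S43: it sits inside (S18,S43).
The smallest clade enclosing both is ((S18,S43),(((S74,S72),(S3,S84)),((S50,S29),S6))); the answer is its 9 terminal taxa in alphabetical order.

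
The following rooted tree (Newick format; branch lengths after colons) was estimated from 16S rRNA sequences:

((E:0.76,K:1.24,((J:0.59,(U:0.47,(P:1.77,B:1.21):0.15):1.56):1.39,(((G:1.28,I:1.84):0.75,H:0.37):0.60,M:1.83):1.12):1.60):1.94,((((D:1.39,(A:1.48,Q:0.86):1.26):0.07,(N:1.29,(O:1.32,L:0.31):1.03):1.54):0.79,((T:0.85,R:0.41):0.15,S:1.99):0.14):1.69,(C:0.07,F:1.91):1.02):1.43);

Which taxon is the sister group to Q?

Q attaches to the tree at the node subtending (A,Q).
The other lineage descending from that same node — the sister group — is the single tip A.

A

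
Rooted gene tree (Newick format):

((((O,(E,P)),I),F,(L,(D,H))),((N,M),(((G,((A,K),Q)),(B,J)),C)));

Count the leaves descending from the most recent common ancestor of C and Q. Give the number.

7

The MRCA of C and Q is the node subtending (((G,((A,K),Q)),(B,J)),C).
That clade contains 7 terminal taxa: A, B, C, G, J, K, Q.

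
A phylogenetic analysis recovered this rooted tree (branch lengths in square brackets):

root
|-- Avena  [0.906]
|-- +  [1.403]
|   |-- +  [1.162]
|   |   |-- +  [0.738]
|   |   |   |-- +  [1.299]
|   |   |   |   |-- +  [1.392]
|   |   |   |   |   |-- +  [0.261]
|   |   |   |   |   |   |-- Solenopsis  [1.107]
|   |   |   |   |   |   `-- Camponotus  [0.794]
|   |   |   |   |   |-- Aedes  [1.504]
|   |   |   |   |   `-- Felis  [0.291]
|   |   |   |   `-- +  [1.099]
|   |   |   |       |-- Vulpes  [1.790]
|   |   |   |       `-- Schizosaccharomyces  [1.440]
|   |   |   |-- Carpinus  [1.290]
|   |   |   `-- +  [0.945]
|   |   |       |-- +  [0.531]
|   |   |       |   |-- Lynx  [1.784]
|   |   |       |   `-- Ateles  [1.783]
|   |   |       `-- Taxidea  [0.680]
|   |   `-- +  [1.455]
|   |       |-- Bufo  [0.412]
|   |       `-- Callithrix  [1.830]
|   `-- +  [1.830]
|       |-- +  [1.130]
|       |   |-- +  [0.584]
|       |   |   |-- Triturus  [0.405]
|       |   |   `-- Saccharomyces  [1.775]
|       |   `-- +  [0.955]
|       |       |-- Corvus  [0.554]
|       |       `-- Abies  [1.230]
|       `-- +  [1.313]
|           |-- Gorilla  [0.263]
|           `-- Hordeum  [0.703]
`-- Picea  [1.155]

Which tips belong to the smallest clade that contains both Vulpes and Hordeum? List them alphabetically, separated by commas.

Tracing Vulpes: it sits inside (Vulpes,Schizosaccharomyces).
Tracing Hordeum: it sits inside (Gorilla,Hordeum).
The smallest clade enclosing both is ((((((Solenopsis,Camponotus),Aedes,Felis),(Vulpes,Schizosaccharomyces)),Carpinus,((Lynx,Ateles),Taxidea)),(Bufo,Callithrix)),(((Triturus,Saccharomyces),(Corvus,Abies)),(Gorilla,Hordeum))); the answer is its 18 terminal taxa in alphabetical order.

Abies, Aedes, Ateles, Bufo, Callithrix, Camponotus, Carpinus, Corvus, Felis, Gorilla, Hordeum, Lynx, Saccharomyces, Schizosaccharomyces, Solenopsis, Taxidea, Triturus, Vulpes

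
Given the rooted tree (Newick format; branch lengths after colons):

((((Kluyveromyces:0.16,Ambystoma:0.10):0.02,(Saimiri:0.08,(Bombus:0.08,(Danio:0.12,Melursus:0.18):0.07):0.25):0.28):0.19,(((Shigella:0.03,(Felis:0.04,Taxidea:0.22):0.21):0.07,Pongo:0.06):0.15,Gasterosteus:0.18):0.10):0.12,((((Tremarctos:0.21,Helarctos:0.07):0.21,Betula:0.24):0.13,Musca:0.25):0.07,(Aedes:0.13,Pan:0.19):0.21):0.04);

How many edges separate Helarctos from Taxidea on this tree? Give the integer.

11

The MRCA of Helarctos and Taxidea is the root of the tree.
From Helarctos up to that node: 5 branches. From Taxidea up to the same node: 6 branches. Total: 5 + 6 = 11.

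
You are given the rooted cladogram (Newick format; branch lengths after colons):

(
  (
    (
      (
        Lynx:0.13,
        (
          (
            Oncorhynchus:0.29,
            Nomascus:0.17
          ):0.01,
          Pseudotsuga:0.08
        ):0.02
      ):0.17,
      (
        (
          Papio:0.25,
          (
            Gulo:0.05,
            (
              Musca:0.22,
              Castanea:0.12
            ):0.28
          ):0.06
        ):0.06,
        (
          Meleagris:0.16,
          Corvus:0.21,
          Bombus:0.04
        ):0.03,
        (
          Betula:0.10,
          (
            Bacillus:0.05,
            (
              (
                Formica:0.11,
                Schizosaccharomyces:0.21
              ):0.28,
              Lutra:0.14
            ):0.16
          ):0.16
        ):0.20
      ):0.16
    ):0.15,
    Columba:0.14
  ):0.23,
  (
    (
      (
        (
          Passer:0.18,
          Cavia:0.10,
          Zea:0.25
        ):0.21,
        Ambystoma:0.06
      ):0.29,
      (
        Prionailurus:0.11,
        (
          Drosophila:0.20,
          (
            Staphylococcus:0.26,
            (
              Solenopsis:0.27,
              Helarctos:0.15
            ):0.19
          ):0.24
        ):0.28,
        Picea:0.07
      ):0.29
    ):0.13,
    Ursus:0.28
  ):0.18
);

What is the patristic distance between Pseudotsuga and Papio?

The path runs Pseudotsuga → … → MRCA → … → Papio; the MRCA is the node subtending ((Lynx,((Oncorhynchus,Nomascus),Pseudotsuga)),((Papio,(Gulo,(Musca,Castanea))),(Meleagris,Corvus,Bombus),(Betula,(Bacillus,((Formica,Schizosaccharomyces),Lutra))))).
Branch lengths along that path: 0.08 + 0.02 + 0.17 + 0.16 + 0.06 + 0.25 = 0.74.

0.74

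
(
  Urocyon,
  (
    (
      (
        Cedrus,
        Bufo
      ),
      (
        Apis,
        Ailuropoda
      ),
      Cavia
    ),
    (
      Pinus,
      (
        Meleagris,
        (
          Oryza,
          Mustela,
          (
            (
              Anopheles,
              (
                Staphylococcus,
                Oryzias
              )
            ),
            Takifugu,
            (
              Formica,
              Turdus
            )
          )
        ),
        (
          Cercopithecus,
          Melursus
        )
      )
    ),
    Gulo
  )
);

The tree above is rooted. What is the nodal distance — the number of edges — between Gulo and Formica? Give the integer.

The MRCA of Gulo and Formica is the node subtending (((Cedrus,Bufo),(Apis,Ailuropoda),Cavia),(Pinus,(Meleagris,(Oryza,Mustela,((Anopheles,(Staphylococcus,Oryzias)),Takifugu,(Formica,Turdus))),(Cercopithecus,Melursus))),Gulo).
From Gulo up to that node: 1 branch. From Formica up to the same node: 6 branches. Total: 1 + 6 = 7.

7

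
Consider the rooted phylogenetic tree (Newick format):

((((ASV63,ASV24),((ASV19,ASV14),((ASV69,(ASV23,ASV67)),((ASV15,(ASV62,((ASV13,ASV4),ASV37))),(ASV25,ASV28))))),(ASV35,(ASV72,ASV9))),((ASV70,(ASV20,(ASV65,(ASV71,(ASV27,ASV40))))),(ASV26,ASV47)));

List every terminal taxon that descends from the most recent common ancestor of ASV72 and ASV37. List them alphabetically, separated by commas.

Tracing ASV72: it sits inside (ASV72,ASV9).
Tracing ASV37: it sits inside ((ASV13,ASV4),ASV37).
The smallest clade enclosing both is (((ASV63,ASV24),((ASV19,ASV14),((ASV69,(ASV23,ASV67)),((ASV15,(ASV62,((ASV13,ASV4),ASV37))),(ASV25,ASV28))))),(ASV35,(ASV72,ASV9))); the answer is its 17 terminal taxa in alphabetical order.

ASV13, ASV14, ASV15, ASV19, ASV23, ASV24, ASV25, ASV28, ASV35, ASV37, ASV4, ASV62, ASV63, ASV67, ASV69, ASV72, ASV9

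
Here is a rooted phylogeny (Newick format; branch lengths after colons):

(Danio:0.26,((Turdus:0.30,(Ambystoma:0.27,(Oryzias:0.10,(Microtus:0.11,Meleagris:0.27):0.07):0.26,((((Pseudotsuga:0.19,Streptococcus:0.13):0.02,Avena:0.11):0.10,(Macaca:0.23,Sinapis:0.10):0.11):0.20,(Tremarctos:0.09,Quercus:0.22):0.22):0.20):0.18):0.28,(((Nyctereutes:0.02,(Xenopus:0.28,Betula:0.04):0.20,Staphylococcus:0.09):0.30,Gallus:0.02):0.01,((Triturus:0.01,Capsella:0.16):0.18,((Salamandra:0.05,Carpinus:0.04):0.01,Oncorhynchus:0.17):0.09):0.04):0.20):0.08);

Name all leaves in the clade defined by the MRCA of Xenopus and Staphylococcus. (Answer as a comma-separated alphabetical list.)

Tracing Xenopus: it sits inside (Xenopus,Betula).
Tracing Staphylococcus: it sits inside (Nyctereutes,(Xenopus,Betula),Staphylococcus).
The smallest clade enclosing both is (Nyctereutes,(Xenopus,Betula),Staphylococcus); the answer is its 4 terminal taxa in alphabetical order.

Betula, Nyctereutes, Staphylococcus, Xenopus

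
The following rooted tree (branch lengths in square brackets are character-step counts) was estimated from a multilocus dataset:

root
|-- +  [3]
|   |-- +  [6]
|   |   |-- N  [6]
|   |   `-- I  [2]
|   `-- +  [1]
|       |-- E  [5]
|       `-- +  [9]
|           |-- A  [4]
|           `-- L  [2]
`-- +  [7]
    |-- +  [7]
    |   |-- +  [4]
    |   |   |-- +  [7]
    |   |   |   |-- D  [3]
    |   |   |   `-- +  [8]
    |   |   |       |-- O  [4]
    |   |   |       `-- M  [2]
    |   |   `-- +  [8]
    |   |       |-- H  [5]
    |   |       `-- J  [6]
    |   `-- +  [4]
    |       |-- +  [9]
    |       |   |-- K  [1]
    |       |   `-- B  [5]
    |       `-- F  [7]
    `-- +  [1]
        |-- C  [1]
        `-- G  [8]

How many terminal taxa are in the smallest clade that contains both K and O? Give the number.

The MRCA of K and O is the node subtending (((D,(O,M)),(H,J)),((K,B),F)).
That clade contains 8 terminal taxa: B, D, F, H, J, K, M, O.

8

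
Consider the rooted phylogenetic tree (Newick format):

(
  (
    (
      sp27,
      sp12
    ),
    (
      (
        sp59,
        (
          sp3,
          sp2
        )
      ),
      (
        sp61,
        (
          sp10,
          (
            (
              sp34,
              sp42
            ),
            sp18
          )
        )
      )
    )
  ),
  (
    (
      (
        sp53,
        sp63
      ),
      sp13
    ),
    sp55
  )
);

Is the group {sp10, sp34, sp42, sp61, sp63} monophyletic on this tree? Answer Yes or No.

No

The MRCA of the listed taxa is the root, so the smallest clade containing them is the whole tree.
That clade also contains sp12, sp13, sp18, sp2, sp27, sp3, sp53, sp55, sp59, which are not in the proposed group, so the group is not monophyletic.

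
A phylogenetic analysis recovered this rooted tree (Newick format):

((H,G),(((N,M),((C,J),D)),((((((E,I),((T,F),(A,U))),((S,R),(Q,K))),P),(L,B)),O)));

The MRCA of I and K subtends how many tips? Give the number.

10

The MRCA of I and K is the node subtending (((E,I),((T,F),(A,U))),((S,R),(Q,K))).
That clade contains 10 terminal taxa: A, E, F, I, K, Q, R, S, T, U.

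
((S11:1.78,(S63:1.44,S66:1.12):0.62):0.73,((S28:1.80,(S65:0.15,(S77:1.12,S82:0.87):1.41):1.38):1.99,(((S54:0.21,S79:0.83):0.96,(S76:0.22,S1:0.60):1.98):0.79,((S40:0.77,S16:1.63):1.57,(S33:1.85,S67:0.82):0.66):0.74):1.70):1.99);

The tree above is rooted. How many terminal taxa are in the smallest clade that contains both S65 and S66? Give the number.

The MRCA of S65 and S66 is the root, so the clade is the entire tree.
That clade contains 15 terminal taxa: S1, S11, S16, S28, S33, S40, S54, S63, S65, S66, S67, S76, S77, S79, S82.

15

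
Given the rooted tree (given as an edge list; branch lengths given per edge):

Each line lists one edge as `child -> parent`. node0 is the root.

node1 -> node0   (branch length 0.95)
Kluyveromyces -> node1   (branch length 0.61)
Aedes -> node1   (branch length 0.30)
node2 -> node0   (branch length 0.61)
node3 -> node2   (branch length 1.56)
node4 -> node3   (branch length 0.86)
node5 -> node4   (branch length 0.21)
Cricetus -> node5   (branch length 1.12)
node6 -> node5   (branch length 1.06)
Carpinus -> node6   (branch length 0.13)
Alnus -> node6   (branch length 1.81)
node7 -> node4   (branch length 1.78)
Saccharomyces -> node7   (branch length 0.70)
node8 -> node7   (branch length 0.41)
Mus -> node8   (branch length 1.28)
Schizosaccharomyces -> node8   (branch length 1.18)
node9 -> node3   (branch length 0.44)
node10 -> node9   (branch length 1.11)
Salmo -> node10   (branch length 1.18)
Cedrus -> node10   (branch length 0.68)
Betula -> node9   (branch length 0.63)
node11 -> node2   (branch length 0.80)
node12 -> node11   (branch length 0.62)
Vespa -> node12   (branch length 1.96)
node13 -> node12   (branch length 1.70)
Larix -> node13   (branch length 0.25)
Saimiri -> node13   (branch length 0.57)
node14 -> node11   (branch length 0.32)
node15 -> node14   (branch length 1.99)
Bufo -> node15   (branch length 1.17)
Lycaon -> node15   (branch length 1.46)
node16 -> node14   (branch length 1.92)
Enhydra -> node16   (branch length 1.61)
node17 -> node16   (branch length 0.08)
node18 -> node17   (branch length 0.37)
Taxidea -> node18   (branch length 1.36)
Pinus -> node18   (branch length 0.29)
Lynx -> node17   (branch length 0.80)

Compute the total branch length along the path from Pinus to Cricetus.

7.53

The path runs Pinus → … → MRCA → … → Cricetus; the MRCA is the node subtending ((((Cricetus,(Carpinus,Alnus)),(Saccharomyces,(Mus,Schizosaccharomyces))),((Salmo,Cedrus),Betula)),((Vespa,(Larix,Saimiri)),((Bufo,Lycaon),(Enhydra,((Taxidea,Pinus),Lynx))))).
Branch lengths along that path: 0.29 + 0.37 + 0.08 + 1.92 + 0.32 + 0.80 + 1.56 + 0.86 + 0.21 + 1.12 = 7.53.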